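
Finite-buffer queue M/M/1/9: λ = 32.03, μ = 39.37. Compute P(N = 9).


ρ = λ/μ = 32.03/39.37 = 0.8136
P_K = (1−ρ)ρ^K/(1−ρ^(K+1)) = (0.1864·0.156143)/(1 − 0.127033)
= 0.029111/0.872967 = 0.033347

Final: 0.033347


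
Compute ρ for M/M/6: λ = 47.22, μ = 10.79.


ρ = λ/(cμ) = 47.22/(6·10.79) = 47.22/64.74 = 0.7294

Final: 0.7294


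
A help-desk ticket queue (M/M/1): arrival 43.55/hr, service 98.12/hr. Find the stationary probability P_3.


ρ = 43.55/98.12 = 0.4438
P_n = (1−ρ)·ρ^n = (1 − 0.4438)·0.4438^3 = 0.5562·0.087436 = 0.048628

Final: 0.048628


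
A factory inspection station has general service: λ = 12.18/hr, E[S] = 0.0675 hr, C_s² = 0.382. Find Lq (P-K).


ρ = λ·E[S] = 12.18·0.0675 = 0.8222
Lq = ρ²(1+C_s²)/(2(1−ρ)) = 0.6759·(1+0.382)/(2·0.1778)
= 0.6759·1.3820/0.3557 = 2.62619

Final: 2.62619


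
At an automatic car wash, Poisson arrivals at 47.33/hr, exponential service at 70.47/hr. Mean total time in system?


W = 1/(μ−λ) = 1/(70.47 − 47.33) = 1/23.14 = 0.04322 hr

Final: 0.04322 hr


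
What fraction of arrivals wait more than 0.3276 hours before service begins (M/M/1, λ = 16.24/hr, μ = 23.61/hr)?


ρ = 16.24/23.61 = 0.6878
P(Wq > t) = ρ·e^{−(μ−λ)t} = 0.6878·e^{−2.4144}
= 0.6878·0.089420 = 0.061507

Final: 0.061507


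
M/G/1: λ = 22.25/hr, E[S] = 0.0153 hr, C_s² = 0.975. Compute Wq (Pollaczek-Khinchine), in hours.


ρ = λ·E[S] = 22.25·0.0153 = 0.3404
E[S²] = E[S]²(1+C_s²) = 0.0153²·(1+0.975) = 0.0004623
Wq = λ·E[S²]/(2(1−ρ)) = 22.25·0.0004623/(2·0.6596) = 0.007798 hr

Final: 0.007798 hr


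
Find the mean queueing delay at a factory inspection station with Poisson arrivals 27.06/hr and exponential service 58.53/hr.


ρ = 27.06/58.53 = 0.4623
Wq = ρ/(μ−λ) = 0.4623/(58.53 − 27.06) = 0.4623/31.47 = 0.01469 hr

Final: 0.01469 hr


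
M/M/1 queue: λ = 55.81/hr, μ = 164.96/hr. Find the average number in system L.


ρ = λ/μ = 55.81/164.96 = 0.3383
L = ρ/(1−ρ) = 0.3383/(1 − 0.3383) = 0.3383/0.6617 = 0.5113

Final: 0.5113


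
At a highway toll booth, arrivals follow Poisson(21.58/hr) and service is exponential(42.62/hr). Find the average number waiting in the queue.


ρ = 21.58/42.62 = 0.5063
Lq = ρ²/(1−ρ) = 0.2564/0.4937 = 0.5193

Final: 0.5193


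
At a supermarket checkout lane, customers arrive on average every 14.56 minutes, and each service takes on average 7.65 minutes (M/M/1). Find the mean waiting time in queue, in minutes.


λ = 60/14.56 = 4.1209 /hr
μ = 60/7.65 = 7.8431 /hr
ρ = λ/μ = 4.1209/7.8431 = 0.5254
Wq = ρ/(μ−λ) = 0.5254/(7.8431−4.1209) = 0.14115 hr
In minutes: 0.14115·60 = 8.469 min

Final: 8.469 min


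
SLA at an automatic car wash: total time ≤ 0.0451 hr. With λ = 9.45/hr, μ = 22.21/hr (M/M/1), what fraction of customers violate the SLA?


W ~ Exponential(μ−λ) for M/M/1.
μ − λ = 22.21 − 9.45 = 12.7600
P(W > t) = e^{−(μ−λ)t} = e^{−0.5755} = 0.562437

Final: 0.562437


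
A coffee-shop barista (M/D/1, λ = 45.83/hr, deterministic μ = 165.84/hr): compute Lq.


ρ = 45.83/165.84 = 0.2764
M/D/1: Lq = ρ²/(2(1−ρ)) = 0.07637/(2·0.7236) = 0.05277

Final: 0.05277


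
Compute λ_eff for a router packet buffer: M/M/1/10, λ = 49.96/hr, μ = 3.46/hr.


ρ = 14.4393; P_K = (1−ρ)ρ^10/(1−ρ^11) = 0.930745
λ_eff = λ(1 − P_K) = 49.96·(1 − 0.930745) = 49.96·0.069255 = 3.4600 /hr

Final: 3.4600 /hr


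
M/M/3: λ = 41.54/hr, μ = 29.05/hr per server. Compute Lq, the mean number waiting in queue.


a = λ/μ = 1.4299; ρ = a/3 = 0.4766
P₀ = 0.228130
Lq = P₀·a^c·ρ / (c!·(1−ρ)²) = 0.228130·2.92389·0.4766/(6·0.27390)
= 0.19347

Final: 0.19347


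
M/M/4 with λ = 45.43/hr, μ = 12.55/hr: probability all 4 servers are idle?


a = λ/μ = 45.43/12.55 = 3.6199; ρ = a/c = 0.9050
Σ_{k=0}^{3} a^k/k! (terms k=0..3) = 1.00000 + 3.61992 + 6.55191 + 7.90580 = 19.07763
Tail: a^4/(4!(1−ρ)) = 171.71018/(24·0.09502) = 75.29569
P₀ = 1/(19.07763 + 75.29569) = 1/94.37333 = 0.010596

Final: 0.010596


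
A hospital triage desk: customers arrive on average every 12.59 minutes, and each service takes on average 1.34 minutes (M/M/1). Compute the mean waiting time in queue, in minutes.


λ = 60/12.59 = 4.7657 /hr
μ = 60/1.34 = 44.7761 /hr
ρ = λ/μ = 4.7657/44.7761 = 0.1064
Wq = ρ/(μ−λ) = 0.1064/(44.7761−4.7657) = 0.002660 hr
In minutes: 0.002660·60 = 0.1596 min

Final: 0.1596 min


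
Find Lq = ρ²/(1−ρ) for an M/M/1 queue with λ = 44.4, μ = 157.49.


ρ = 44.4/157.49 = 0.2819
Lq = ρ²/(1−ρ) = 0.07948/0.7181 = 0.1107

Final: 0.1107


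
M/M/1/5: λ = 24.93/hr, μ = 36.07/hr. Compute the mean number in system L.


ρ = 24.93/36.07 = 0.6912
L = ρ[1 − (K+1)ρ^K + Kρ^(K+1)] / [(1−ρ)(1−ρ^(K+1))]
Numerator: 0.6912·(1 − 6·0.157718 + 5·0.109008) = 0.413817
Denominator: (0.3088)·(0.890992) = 0.275178
L = 0.413817/0.275178 = 1.5038

Final: 1.5038


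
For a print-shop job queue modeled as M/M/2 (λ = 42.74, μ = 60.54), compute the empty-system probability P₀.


a = λ/μ = 42.74/60.54 = 0.7060; ρ = a/c = 0.3530
Σ_{k=0}^{1} a^k/k! (terms k=0..1) = 1.00000 + 0.70598 = 1.70598
Tail: a^2/(2!(1−ρ)) = 0.49841/(2·0.6470) = 0.38516
P₀ = 1/(1.70598 + 0.38516) = 1/2.09114 = 0.478208

Final: 0.478208


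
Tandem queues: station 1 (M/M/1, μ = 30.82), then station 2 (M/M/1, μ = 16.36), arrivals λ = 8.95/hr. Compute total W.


Each node sees arrival rate λ = 8.95/hr (tandem ⇒ throughput preserved).
W₁ = 1/(μ₁−λ) = 1/(30.82−8.95) = 0.04572 hr
W₂ = 1/(μ₂−λ) = 1/(16.36−8.95) = 0.13495 hr
W_total = W₁ + W₂ = 0.04572 + 0.13495 = 0.18068 hr

Final: 0.18068 hr


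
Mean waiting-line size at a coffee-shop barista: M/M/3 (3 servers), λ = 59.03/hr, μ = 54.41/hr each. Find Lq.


a = λ/μ = 1.0849; ρ = a/3 = 0.3616
P₀ = 0.332577
Lq = P₀·a^c·ρ / (c!·(1−ρ)²) = 0.332577·1.27697·0.3616/(6·0.40751)
= 0.06281

Final: 0.06281


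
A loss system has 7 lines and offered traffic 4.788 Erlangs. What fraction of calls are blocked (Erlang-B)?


B(c,a) = (a^c/c!) / Σ_{k=0}^{c} a^k/k!
a^7/7! = 11.445861
Σ terms (k=0..7): 1.00000 + 4.78800 + 11.46247 + 18.29411 + 21.89804 + 20.96957 + 16.73371 + 11.44586 = 106.591764
B = 11.445861/106.591764 = 0.107380

Final: 0.107380


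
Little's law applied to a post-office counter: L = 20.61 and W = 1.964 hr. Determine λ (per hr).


λ = L/W = 20.61/1.964 = 10.4939 /hr

Final: 10.4939 /hr


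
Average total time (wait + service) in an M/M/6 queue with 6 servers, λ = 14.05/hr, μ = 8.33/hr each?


a = 1.6867; ρ = 0.2811; P₀ = 0.185038
Lq = P₀·a^c·ρ/(c!(1−ρ)²) = 0.003219
Wq = Lq/λ = 0.003219/14.05 = 0.0002291 hr
W = Wq + 1/μ = 0.0002291 + 0.12005 = 0.12028 hr

Final: 0.12028 hr


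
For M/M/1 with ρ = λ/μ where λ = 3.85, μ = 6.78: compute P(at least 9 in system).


ρ = 3.85/6.78 = 0.5678
P(N ≥ n) = ρ^n = 0.5678^9 = 0.006139

Final: 0.006139


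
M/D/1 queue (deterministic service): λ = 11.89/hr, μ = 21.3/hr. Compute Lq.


ρ = 11.89/21.3 = 0.5582
M/D/1: Lq = ρ²/(2(1−ρ)) = 0.3116/(2·0.4418) = 0.35267

Final: 0.35267


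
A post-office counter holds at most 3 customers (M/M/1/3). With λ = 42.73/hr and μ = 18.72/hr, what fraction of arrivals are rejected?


ρ = λ/μ = 42.73/18.72 = 2.2826
P_K = (1−ρ)ρ^K/(1−ρ^(K+1)) = (-1.2826·11.892719)/(1 − 27.146147)
= -15.253428/-26.146147 = 0.583391

Final: 0.583391


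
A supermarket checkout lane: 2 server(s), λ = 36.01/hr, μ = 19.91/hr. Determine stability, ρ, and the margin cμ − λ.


Total capacity cμ = 2·19.91 = 39.82/hr
ρ = λ/(cμ) = 36.01/39.82 = 0.9043
Stable ⇔ ρ < 1: YES
Spare capacity = cμ − λ = 39.82 − 36.01 = 3.81/hr

Final: ρ = 0.9043; stable; margin = 3.81/hr


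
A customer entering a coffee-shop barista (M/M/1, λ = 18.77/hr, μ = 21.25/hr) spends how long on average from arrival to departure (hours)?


W = 1/(μ−λ) = 1/(21.25 − 18.77) = 1/2.48 = 0.4032 hr

Final: 0.4032 hr


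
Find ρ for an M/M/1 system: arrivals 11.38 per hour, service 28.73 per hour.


ρ = λ/μ = 11.38/28.73 = 0.3961

Final: 0.3961


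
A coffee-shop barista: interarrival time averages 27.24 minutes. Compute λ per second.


λ = 1/(interarrival time) in consistent units.
1 second = 0.0166667 min, so λ = 0.0166667/27.24 = 0.0006118 per second

Final: 0.0006118 /sec


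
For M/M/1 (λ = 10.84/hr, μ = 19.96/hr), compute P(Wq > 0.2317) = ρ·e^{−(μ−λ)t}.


ρ = 10.84/19.96 = 0.5431
P(Wq > t) = ρ·e^{−(μ−λ)t} = 0.5431·e^{−2.1131}
= 0.5431·0.120862 = 0.065639

Final: 0.065639


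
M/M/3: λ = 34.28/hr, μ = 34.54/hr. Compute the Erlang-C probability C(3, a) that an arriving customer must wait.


a = λ/μ = 0.9925; ρ = a/3 = 0.3308
P₀ = 0.366508 (from M/M/c formula)
C(c,a) = [a^c/(c!(1−ρ))]·P₀ = [0.97759/(6·0.6692)]·0.366508
= 0.24348·0.366508 = 0.089237

Final: 0.089237


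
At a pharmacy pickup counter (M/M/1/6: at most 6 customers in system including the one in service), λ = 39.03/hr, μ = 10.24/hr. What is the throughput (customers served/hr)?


ρ = 3.8115; P_K = (1−ρ)ρ^6/(1−ρ^7) = 0.737701
λ_eff = λ(1 − P_K) = 39.03·(1 − 0.737701) = 39.03·0.262299 = 10.2375 /hr

Final: 10.2375 /hr


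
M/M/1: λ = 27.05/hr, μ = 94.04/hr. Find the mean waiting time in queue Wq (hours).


ρ = 27.05/94.04 = 0.2876
Wq = ρ/(μ−λ) = 0.2876/(94.04 − 27.05) = 0.2876/66.99 = 0.004294 hr

Final: 0.004294 hr


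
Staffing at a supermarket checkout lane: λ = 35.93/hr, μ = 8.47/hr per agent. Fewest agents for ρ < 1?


Stability requires cμ > λ ⇔ c > λ/μ.
λ/μ = 35.93/8.47 = 4.2420
Minimum integer c = ⌊4.2420⌋ + 1 = 5
Check: 5·8.47 = 42.35 > 35.93, while 4·8.47 = 33.88 ≤ 35.93

Final: 5 servers


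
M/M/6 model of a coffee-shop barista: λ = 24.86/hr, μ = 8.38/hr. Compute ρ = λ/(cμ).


ρ = λ/(cμ) = 24.86/(6·8.38) = 24.86/50.28 = 0.4944

Final: 0.4944


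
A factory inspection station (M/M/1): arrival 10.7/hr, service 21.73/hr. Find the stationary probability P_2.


ρ = 10.7/21.73 = 0.4924
P_n = (1−ρ)·ρ^n = (1 − 0.4924)·0.4924^2 = 0.5076·0.242464 = 0.123073

Final: 0.123073


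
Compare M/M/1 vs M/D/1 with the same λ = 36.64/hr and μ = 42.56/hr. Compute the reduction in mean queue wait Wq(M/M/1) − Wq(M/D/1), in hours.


ρ = 36.64/42.56 = 0.8609
Wq(M/M/1) = ρ/(μ−λ) = 0.8609/5.92 = 0.14542 hr
Wq(M/D/1) = ρ/(2(μ−λ)) = 0.07271 hr
Savings = 0.14542 − 0.07271 = 0.07271 hr

Final: 0.07271 hr


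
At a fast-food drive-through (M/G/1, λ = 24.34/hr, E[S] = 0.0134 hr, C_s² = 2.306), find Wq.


ρ = λ·E[S] = 24.34·0.0134 = 0.3262
E[S²] = E[S]²(1+C_s²) = 0.0134²·(1+2.306) = 0.0005936
Wq = λ·E[S²]/(2(1−ρ)) = 24.34·0.0005936/(2·0.6738) = 0.01072 hr

Final: 0.01072 hr


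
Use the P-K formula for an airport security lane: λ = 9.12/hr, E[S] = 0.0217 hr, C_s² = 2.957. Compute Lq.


ρ = λ·E[S] = 9.12·0.0217 = 0.1979
Lq = ρ²(1+C_s²)/(2(1−ρ)) = 0.03917·(1+2.957)/(2·0.8021)
= 0.03917·3.9570/1.6042 = 0.09661

Final: 0.09661


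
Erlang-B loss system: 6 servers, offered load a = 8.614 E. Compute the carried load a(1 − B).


B(6,8.614) = 0.421777 (Erlang-B)
Carried load = a(1 − B) = 8.614·(1 − 0.421777) = 8.614·0.578223 = 4.9808 E

Final: 4.9808 Erlangs


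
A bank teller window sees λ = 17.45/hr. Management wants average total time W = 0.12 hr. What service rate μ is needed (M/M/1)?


W = 1/(μ−λ) ⇒ μ − λ = 1/W = 1/0.12 = 8.3333
μ = λ + 1/W = 17.45 + 8.3333 = 25.7833 per hr

Final: 25.7833 /hr


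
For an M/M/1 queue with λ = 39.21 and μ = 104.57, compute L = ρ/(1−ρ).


ρ = λ/μ = 39.21/104.57 = 0.3750
L = ρ/(1−ρ) = 0.3750/(1 − 0.3750) = 0.3750/0.6250 = 0.5999

Final: 0.5999


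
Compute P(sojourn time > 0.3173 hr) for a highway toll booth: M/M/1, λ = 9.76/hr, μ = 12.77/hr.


W ~ Exponential(μ−λ) for M/M/1.
μ − λ = 12.77 − 9.76 = 3.0100
P(W > t) = e^{−(μ−λ)t} = e^{−0.9551} = 0.384784

Final: 0.384784


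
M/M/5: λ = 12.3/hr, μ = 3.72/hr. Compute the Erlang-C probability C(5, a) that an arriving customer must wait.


a = λ/μ = 3.3065; ρ = a/5 = 0.6613
P₀ = 0.032786 (from M/M/c formula)
C(c,a) = [a^c/(c!(1−ρ))]·P₀ = [395.19447/(120·0.3387)]·0.032786
= 9.72304·0.032786 = 0.318782

Final: 0.318782


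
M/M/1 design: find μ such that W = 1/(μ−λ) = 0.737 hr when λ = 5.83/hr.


W = 1/(μ−λ) ⇒ μ − λ = 1/W = 1/0.737 = 1.3569
μ = λ + 1/W = 5.83 + 1.3569 = 7.1869 per hr

Final: 7.1869 /hr


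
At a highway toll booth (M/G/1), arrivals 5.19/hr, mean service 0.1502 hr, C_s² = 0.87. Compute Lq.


ρ = λ·E[S] = 5.19·0.1502 = 0.7795
Lq = ρ²(1+C_s²)/(2(1−ρ)) = 0.6077·(1+0.87)/(2·0.2205)
= 0.6077·1.8700/0.4409 = 2.57723

Final: 2.57723


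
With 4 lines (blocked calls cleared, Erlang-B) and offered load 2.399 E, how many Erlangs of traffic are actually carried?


B(4,2.399) = 0.138594 (Erlang-B)
Carried load = a(1 − B) = 2.399·(1 − 0.138594) = 2.399·0.861406 = 2.0665 E

Final: 2.0665 Erlangs


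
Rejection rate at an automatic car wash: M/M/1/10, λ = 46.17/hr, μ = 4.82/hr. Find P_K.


ρ = λ/μ = 46.17/4.82 = 9.5788
P_K = (1−ρ)ρ^K/(1−ρ^(K+1)) = (-8.5788·6503218756.343503)/(1 − 62293280078.916916)
= -55790061322.573410/-62293280077.916916 = 0.895603

Final: 0.895603


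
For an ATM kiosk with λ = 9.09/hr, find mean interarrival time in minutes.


Mean interarrival time = 1/λ = 1/9.09 hour = 0.11001 hour
In minutes: 0.11001 × 60 = 6.6007 min

Final: 6.6007 min


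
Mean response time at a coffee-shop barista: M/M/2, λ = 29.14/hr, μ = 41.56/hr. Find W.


a = 0.7012; ρ = 0.3506; P₀ = 0.480848
Lq = P₀·a^c·ρ/(c!(1−ρ)²) = 0.09825
Wq = Lq/λ = 0.09825/29.14 = 0.003372 hr
W = Wq + 1/μ = 0.003372 + 0.02406 = 0.02743 hr

Final: 0.02743 hr


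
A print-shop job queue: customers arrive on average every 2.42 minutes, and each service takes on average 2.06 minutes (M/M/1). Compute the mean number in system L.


λ = 60/2.42 = 24.7934 /hr
μ = 60/2.06 = 29.1262 /hr
ρ = λ/μ = 24.7934/29.1262 = 0.8512
L = ρ/(1−ρ) = 0.8512/0.1488 = 5.7222

Final: 5.7222


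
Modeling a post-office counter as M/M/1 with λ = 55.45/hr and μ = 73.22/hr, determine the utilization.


ρ = λ/μ = 55.45/73.22 = 0.7573

Final: 0.7573


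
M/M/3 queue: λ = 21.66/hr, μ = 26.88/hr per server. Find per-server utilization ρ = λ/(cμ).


ρ = λ/(cμ) = 21.66/(3·26.88) = 21.66/80.64 = 0.2686

Final: 0.2686


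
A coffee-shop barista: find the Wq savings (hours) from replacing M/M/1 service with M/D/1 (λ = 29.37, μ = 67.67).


ρ = 29.37/67.67 = 0.4340
Wq(M/M/1) = ρ/(μ−λ) = 0.4340/38.30 = 0.01133 hr
Wq(M/D/1) = ρ/(2(μ−λ)) = 0.005666 hr
Savings = 0.01133 − 0.005666 = 0.005666 hr

Final: 0.005666 hr


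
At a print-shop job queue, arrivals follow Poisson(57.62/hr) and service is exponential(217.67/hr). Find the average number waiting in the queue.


ρ = 57.62/217.67 = 0.2647
Lq = ρ²/(1−ρ) = 0.07007/0.7353 = 0.09530

Final: 0.09530


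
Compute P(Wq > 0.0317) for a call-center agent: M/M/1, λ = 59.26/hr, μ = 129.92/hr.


ρ = 59.26/129.92 = 0.4561
P(Wq > t) = ρ·e^{−(μ−λ)t} = 0.4561·e^{−2.2399}
= 0.4561·0.106467 = 0.048562

Final: 0.048562


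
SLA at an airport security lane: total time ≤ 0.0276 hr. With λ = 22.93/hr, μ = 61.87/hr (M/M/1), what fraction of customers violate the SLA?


W ~ Exponential(μ−λ) for M/M/1.
μ − λ = 61.87 − 22.93 = 38.9400
P(W > t) = e^{−(μ−λ)t} = e^{−1.0747} = 0.341385

Final: 0.341385


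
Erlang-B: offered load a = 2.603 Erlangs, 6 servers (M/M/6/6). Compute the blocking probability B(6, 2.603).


B(c,a) = (a^c/c!) / Σ_{k=0}^{c} a^k/k!
a^6/6! = 0.432029
Σ terms (k=0..6): 1.00000 + 2.60300 + 3.38780 + 2.93949 + 1.91287 + 0.99584 + 0.43203 = 13.271028
B = 0.432029/13.271028 = 0.032554

Final: 0.032554


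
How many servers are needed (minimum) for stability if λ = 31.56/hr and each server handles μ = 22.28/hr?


Stability requires cμ > λ ⇔ c > λ/μ.
λ/μ = 31.56/22.28 = 1.4165
Minimum integer c = ⌊1.4165⌋ + 1 = 2
Check: 2·22.28 = 44.56 > 31.56, while 1·22.28 = 22.28 ≤ 31.56

Final: 2 servers


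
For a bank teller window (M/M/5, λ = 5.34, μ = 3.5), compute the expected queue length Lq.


a = λ/μ = 1.5257; ρ = a/5 = 0.3051
P₀ = 0.217086
Lq = P₀·a^c·ρ / (c!·(1−ρ)²) = 0.217086·8.26735·0.3051/(120·0.48283)
= 0.009452

Final: 0.009452


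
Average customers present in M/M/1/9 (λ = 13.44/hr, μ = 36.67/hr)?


ρ = 13.44/36.67 = 0.3665
L = ρ[1 − (K+1)ρ^K + Kρ^(K+1)] / [(1−ρ)(1−ρ^(K+1))]
Numerator: 0.3665·(1 − 10·0.0001193 + 9·0.00004374) = 0.366219
Denominator: (0.6335)·(0.999956) = 0.633460
L = 0.366219/0.633460 = 0.5781

Final: 0.5781


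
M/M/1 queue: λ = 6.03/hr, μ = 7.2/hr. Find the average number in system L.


ρ = λ/μ = 6.03/7.2 = 0.8375
L = ρ/(1−ρ) = 0.8375/(1 − 0.8375) = 0.8375/0.1625 = 5.1538

Final: 5.1538


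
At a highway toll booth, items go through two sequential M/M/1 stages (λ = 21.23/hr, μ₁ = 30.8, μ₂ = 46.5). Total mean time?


Each node sees arrival rate λ = 21.23/hr (tandem ⇒ throughput preserved).
W₁ = 1/(μ₁−λ) = 1/(30.8−21.23) = 0.10449 hr
W₂ = 1/(μ₂−λ) = 1/(46.5−21.23) = 0.03957 hr
W_total = W₁ + W₂ = 0.10449 + 0.03957 = 0.14407 hr

Final: 0.14407 hr


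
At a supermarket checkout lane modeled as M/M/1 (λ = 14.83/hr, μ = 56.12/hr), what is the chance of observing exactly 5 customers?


ρ = 14.83/56.12 = 0.2643
P_n = (1−ρ)·ρ^n = (1 − 0.2643)·0.2643^5 = 0.7357·0.001289 = 0.0009481

Final: 0.0009481


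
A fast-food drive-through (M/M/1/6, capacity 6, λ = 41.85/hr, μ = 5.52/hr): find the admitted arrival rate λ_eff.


ρ = 7.5815; P_K = (1−ρ)ρ^6/(1−ρ^7) = 0.868101
λ_eff = λ(1 − P_K) = 41.85·(1 − 0.868101) = 41.85·0.131899 = 5.5200 /hr

Final: 5.5200 /hr


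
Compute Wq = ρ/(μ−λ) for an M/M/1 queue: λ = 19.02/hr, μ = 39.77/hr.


ρ = 19.02/39.77 = 0.4782
Wq = ρ/(μ−λ) = 0.4782/(39.77 − 19.02) = 0.4782/20.75 = 0.02305 hr

Final: 0.02305 hr


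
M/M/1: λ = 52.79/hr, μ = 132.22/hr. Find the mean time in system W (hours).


W = 1/(μ−λ) = 1/(132.22 − 52.79) = 1/79.43 = 0.01259 hr

Final: 0.01259 hr


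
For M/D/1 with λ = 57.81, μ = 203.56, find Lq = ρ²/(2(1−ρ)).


ρ = 57.81/203.56 = 0.2840
M/D/1: Lq = ρ²/(2(1−ρ)) = 0.08065/(2·0.7160) = 0.05632

Final: 0.05632


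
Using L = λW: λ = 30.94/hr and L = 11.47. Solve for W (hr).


W = L/λ = 11.47/30.94 = 0.3707 hr

Final: 0.3707 hr


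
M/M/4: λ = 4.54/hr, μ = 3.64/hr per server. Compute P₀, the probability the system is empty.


a = λ/μ = 4.54/3.64 = 1.2473; ρ = a/c = 0.3118
Σ_{k=0}^{3} a^k/k! (terms k=0..3) = 1.00000 + 1.24725 + 0.77782 + 0.32338 = 3.34845
Tail: a^4/(4!(1−ρ)) = 2.42001/(24·0.6882) = 0.14652
P₀ = 1/(3.34845 + 0.14652) = 1/3.49497 = 0.286125

Final: 0.286125


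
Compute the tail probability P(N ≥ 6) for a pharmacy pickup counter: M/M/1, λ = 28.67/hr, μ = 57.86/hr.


ρ = 28.67/57.86 = 0.4955
P(N ≥ n) = ρ^n = 0.4955^6 = 0.014801

Final: 0.014801


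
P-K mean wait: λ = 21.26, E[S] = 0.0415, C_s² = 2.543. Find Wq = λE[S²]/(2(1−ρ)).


ρ = λ·E[S] = 21.26·0.0415 = 0.8823
E[S²] = E[S]²(1+C_s²) = 0.0415²·(1+2.543) = 0.006102
Wq = λ·E[S²]/(2(1−ρ)) = 21.26·0.006102/(2·0.1177) = 0.55105 hr

Final: 0.55105 hr


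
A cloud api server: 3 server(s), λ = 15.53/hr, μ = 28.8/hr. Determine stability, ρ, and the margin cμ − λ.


Total capacity cμ = 3·28.8 = 86.40/hr
ρ = λ/(cμ) = 15.53/86.40 = 0.1797
Stable ⇔ ρ < 1: YES
Spare capacity = cμ − λ = 86.40 − 15.53 = 70.87/hr

Final: ρ = 0.1797; stable; margin = 70.87/hr


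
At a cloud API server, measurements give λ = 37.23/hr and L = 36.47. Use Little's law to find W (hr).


W = L/λ = 36.47/37.23 = 0.9796 hr

Final: 0.9796 hr


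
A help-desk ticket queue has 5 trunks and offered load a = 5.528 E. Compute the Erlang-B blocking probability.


B(c,a) = (a^c/c!) / Σ_{k=0}^{c} a^k/k!
a^5/5! = 43.018863
Σ terms (k=0..5): 1.00000 + 5.52800 + 15.27939 + 28.15483 + 38.90997 + 43.01886 = 131.891051
B = 43.018863/131.891051 = 0.326170

Final: 0.326170


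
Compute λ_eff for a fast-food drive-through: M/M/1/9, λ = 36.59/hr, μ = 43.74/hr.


ρ = 0.8365; P_K = (1−ρ)ρ^9/(1−ρ^10) = 0.039406
λ_eff = λ(1 − P_K) = 36.59·(1 − 0.039406) = 36.59·0.960594 = 35.1481 /hr

Final: 35.1481 /hr


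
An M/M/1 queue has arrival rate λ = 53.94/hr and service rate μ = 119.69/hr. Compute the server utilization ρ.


ρ = λ/μ = 53.94/119.69 = 0.4507

Final: 0.4507


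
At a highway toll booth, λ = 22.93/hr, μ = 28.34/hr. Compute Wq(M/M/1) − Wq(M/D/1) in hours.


ρ = 22.93/28.34 = 0.8091
Wq(M/M/1) = ρ/(μ−λ) = 0.8091/5.41 = 0.14956 hr
Wq(M/D/1) = ρ/(2(μ−λ)) = 0.07478 hr
Savings = 0.14956 − 0.07478 = 0.07478 hr

Final: 0.07478 hr


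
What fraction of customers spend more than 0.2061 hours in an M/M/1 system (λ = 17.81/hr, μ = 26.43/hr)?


W ~ Exponential(μ−λ) for M/M/1.
μ − λ = 26.43 − 17.81 = 8.6200
P(W > t) = e^{−(μ−λ)t} = e^{−1.7766} = 0.169216

Final: 0.169216


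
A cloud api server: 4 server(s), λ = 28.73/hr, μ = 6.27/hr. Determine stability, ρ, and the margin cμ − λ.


Total capacity cμ = 4·6.27 = 25.08/hr
ρ = λ/(cμ) = 28.73/25.08 = 1.1455
Stable ⇔ ρ < 1: NO
Spare capacity = cμ − λ = 25.08 − 28.73 = -3.65/hr

Final: ρ = 1.1455; unstable; margin = -3.65/hr


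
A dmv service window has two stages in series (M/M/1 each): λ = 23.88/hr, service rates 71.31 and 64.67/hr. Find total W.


Each node sees arrival rate λ = 23.88/hr (tandem ⇒ throughput preserved).
W₁ = 1/(μ₁−λ) = 1/(71.31−23.88) = 0.02108 hr
W₂ = 1/(μ₂−λ) = 1/(64.67−23.88) = 0.02452 hr
W_total = W₁ + W₂ = 0.02108 + 0.02452 = 0.04560 hr

Final: 0.04560 hr


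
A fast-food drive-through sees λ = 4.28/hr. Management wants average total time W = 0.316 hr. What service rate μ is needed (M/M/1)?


W = 1/(μ−λ) ⇒ μ − λ = 1/W = 1/0.316 = 3.1646
μ = λ + 1/W = 4.28 + 3.1646 = 7.4446 per hr

Final: 7.4446 /hr


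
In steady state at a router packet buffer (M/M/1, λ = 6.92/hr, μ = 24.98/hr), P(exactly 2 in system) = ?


ρ = 6.92/24.98 = 0.2770
P_n = (1−ρ)·ρ^n = (1 − 0.2770)·0.2770^2 = 0.7230·0.076741 = 0.055482

Final: 0.055482


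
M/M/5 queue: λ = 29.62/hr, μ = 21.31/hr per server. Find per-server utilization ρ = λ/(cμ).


ρ = λ/(cμ) = 29.62/(5·21.31) = 29.62/106.55 = 0.2780

Final: 0.2780


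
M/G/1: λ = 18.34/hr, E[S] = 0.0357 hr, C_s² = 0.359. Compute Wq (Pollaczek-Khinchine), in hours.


ρ = λ·E[S] = 18.34·0.0357 = 0.6547
E[S²] = E[S]²(1+C_s²) = 0.0357²·(1+0.359) = 0.001732
Wq = λ·E[S²]/(2(1−ρ)) = 18.34·0.001732/(2·0.3453) = 0.04600 hr

Final: 0.04600 hr


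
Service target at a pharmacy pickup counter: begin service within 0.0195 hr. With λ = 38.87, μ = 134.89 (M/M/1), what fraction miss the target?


ρ = 38.87/134.89 = 0.2882
P(Wq > t) = ρ·e^{−(μ−λ)t} = 0.2882·e^{−1.8724}
= 0.2882·0.153756 = 0.044306

Final: 0.044306


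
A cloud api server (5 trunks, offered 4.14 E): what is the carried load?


B(5,4.14) = 0.211535 (Erlang-B)
Carried load = a(1 − B) = 4.14·(1 − 0.211535) = 4.14·0.788465 = 3.2642 E

Final: 3.2642 Erlangs


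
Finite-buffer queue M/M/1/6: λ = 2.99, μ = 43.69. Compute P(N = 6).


ρ = λ/μ = 2.99/43.69 = 0.06844
P_K = (1−ρ)ρ^K/(1−ρ^(K+1)) = (0.9316·0.0000001027)/(1 − 0.000000007031)
= 0.00000009571/1.000000 = 0.00000009571

Final: 0.00000009571


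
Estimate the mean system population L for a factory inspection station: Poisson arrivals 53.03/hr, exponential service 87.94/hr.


ρ = λ/μ = 53.03/87.94 = 0.6030
L = ρ/(1−ρ) = 0.6030/(1 − 0.6030) = 0.6030/0.3970 = 1.5190

Final: 1.5190


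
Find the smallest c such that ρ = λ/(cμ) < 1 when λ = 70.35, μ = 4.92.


Stability requires cμ > λ ⇔ c > λ/μ.
λ/μ = 70.35/4.92 = 14.2988
Minimum integer c = ⌊14.2988⌋ + 1 = 15
Check: 15·4.92 = 73.80 > 70.35, while 14·4.92 = 68.88 ≤ 70.35

Final: 15 servers


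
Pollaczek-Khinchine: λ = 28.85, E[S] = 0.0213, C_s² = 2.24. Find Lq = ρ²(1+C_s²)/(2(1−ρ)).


ρ = λ·E[S] = 28.85·0.0213 = 0.6145
Lq = ρ²(1+C_s²)/(2(1−ρ)) = 0.3776·(1+2.24)/(2·0.3855)
= 0.3776·3.2400/0.7710 = 1.58689

Final: 1.58689


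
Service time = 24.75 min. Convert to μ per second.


μ = 1/(service time) in consistent units.
1 second = 0.0166667 min, so μ = 0.0166667/24.75 = 0.0006734 per second

Final: 0.0006734 /sec


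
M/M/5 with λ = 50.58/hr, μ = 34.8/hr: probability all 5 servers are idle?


a = λ/μ = 50.58/34.8 = 1.4534; ρ = a/c = 0.2907
Σ_{k=0}^{4} a^k/k! (terms k=0..4) = 1.00000 + 1.45345 + 1.05626 + 0.51174 + 0.18595 = 4.20739
Tail: a^5/(5!(1−ρ)) = 6.48631/(120·0.7093) = 0.07620
P₀ = 1/(4.20739 + 0.07620) = 1/4.28359 = 0.233449

Final: 0.233449


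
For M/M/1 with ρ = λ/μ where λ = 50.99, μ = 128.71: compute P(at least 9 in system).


ρ = 50.99/128.71 = 0.3962
P(N ≥ n) = ρ^n = 0.3962^9 = 0.0002404

Final: 0.0002404


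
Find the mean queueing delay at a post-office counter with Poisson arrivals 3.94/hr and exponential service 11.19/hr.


ρ = 3.94/11.19 = 0.3521
Wq = ρ/(μ−λ) = 0.3521/(11.19 − 3.94) = 0.3521/7.25 = 0.04857 hr

Final: 0.04857 hr


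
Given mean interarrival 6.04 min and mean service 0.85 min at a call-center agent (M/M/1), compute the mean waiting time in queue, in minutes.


λ = 60/6.04 = 9.9338 /hr
μ = 60/0.85 = 70.5882 /hr
ρ = λ/μ = 9.9338/70.5882 = 0.1407
Wq = ρ/(μ−λ) = 0.1407/(70.5882−9.9338) = 0.002320 hr
In minutes: 0.002320·60 = 0.1392 min

Final: 0.1392 min


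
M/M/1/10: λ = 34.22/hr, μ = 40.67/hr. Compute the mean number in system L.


ρ = 34.22/40.67 = 0.8414
L = ρ[1 − (K+1)ρ^K + Kρ^(K+1)] / [(1−ρ)(1−ρ^(K+1))]
Numerator: 0.8414·(1 − 11·0.177852 + 10·0.149646) = 0.454432
Denominator: (0.1586)·(0.850354) = 0.134861
L = 0.454432/0.134861 = 3.3696

Final: 3.3696


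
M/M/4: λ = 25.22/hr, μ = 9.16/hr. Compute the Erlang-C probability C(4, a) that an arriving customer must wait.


a = λ/μ = 2.7533; ρ = a/4 = 0.6883
P₀ = 0.053464 (from M/M/c formula)
C(c,a) = [a^c/(c!(1−ρ))]·P₀ = [57.46434/(24·0.3117)]·0.053464
= 7.68204·0.053464 = 0.410714

Final: 0.410714


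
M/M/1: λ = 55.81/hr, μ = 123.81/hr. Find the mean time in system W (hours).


W = 1/(μ−λ) = 1/(123.81 − 55.81) = 1/68.00 = 0.01471 hr

Final: 0.01471 hr


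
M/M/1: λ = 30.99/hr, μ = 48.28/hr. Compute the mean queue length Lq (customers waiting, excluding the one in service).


ρ = 30.99/48.28 = 0.6419
Lq = ρ²/(1−ρ) = 0.4120/0.3581 = 1.1505

Final: 1.1505


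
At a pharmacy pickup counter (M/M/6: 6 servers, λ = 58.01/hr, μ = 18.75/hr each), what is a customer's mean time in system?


a = 3.0939; ρ = 0.5156; P₀ = 0.044424
Lq = P₀·a^c·ρ/(c!(1−ρ)²) = 0.11894
Wq = Lq/λ = 0.11894/58.01 = 0.002050 hr
W = Wq + 1/μ = 0.002050 + 0.05333 = 0.05538 hr

Final: 0.05538 hr


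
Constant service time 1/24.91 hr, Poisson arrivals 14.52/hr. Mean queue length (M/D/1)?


ρ = 14.52/24.91 = 0.5829
M/D/1: Lq = ρ²/(2(1−ρ)) = 0.3398/(2·0.4171) = 0.40730

Final: 0.40730


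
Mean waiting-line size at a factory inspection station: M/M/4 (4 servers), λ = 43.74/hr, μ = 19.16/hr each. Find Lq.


a = λ/μ = 2.2829; ρ = a/4 = 0.5707
P₀ = 0.095168
Lq = P₀·a^c·ρ / (c!·(1−ρ)²) = 0.095168·27.16021·0.5707/(24·0.18428)
= 0.33354

Final: 0.33354


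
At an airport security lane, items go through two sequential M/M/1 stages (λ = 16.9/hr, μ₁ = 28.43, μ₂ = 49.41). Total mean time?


Each node sees arrival rate λ = 16.9/hr (tandem ⇒ throughput preserved).
W₁ = 1/(μ₁−λ) = 1/(28.43−16.9) = 0.08673 hr
W₂ = 1/(μ₂−λ) = 1/(49.41−16.9) = 0.03076 hr
W_total = W₁ + W₂ = 0.08673 + 0.03076 = 0.11749 hr

Final: 0.11749 hr


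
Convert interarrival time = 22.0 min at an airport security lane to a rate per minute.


λ = 1/(interarrival time) in consistent units.
1 minute = 1 min, so λ = 1/22.0 = 0.04545 per minute

Final: 0.04545 /min


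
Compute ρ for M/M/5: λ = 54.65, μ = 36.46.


ρ = λ/(cμ) = 54.65/(5·36.46) = 54.65/182.30 = 0.2998

Final: 0.2998


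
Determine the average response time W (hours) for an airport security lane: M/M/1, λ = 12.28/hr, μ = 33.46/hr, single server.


W = 1/(μ−λ) = 1/(33.46 − 12.28) = 1/21.18 = 0.04721 hr

Final: 0.04721 hr


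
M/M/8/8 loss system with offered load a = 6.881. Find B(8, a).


B(c,a) = (a^c/c!) / Σ_{k=0}^{c} a^k/k!
a^8/8! = 124.649901
Σ terms (k=0..8): 1.00000 + 6.88100 + 23.67408 + 54.30045 + 93.41035 + 128.55132 + 147.42694 + 144.92068 + 124.64990 = 724.814721
B = 124.649901/724.814721 = 0.171975

Final: 0.171975


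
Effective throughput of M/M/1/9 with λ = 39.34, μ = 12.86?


ρ = 3.0591; P_K = (1−ρ)ρ^9/(1−ρ^10) = 0.673116
λ_eff = λ(1 − P_K) = 39.34·(1 − 0.673116) = 39.34·0.326884 = 12.8596 /hr

Final: 12.8596 /hr


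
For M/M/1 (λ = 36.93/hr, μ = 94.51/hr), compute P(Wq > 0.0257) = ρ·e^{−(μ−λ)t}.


ρ = 36.93/94.51 = 0.3908
P(Wq > t) = ρ·e^{−(μ−λ)t} = 0.3908·e^{−1.4798}
= 0.3908·0.227682 = 0.088967

Final: 0.088967


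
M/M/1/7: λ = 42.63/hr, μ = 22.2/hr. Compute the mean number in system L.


ρ = 42.63/22.2 = 1.9203
L = ρ[1 − (K+1)ρ^K + Kρ^(K+1)] / [(1−ρ)(1−ρ^(K+1))]
Numerator: 1.9203·(1 − 8·96.280094 + 7·184.883803) = 1008.037938
Denominator: (-0.9203)·(-183.883803) = 169.222797
L = 1008.037938/169.222797 = 5.9569

Final: 5.9569


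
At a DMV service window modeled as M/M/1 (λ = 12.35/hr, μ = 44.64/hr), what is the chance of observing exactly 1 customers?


ρ = 12.35/44.64 = 0.2767
P_n = (1−ρ)·ρ^n = (1 − 0.2767)·0.2767^1 = 0.7233·0.276658 = 0.200118

Final: 0.200118


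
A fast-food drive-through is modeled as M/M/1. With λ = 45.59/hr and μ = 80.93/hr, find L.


ρ = λ/μ = 45.59/80.93 = 0.5633
L = ρ/(1−ρ) = 0.5633/(1 − 0.5633) = 0.5633/0.4367 = 1.2900

Final: 1.2900


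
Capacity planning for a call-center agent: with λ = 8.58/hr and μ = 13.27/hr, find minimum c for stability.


Stability requires cμ > λ ⇔ c > λ/μ.
λ/μ = 8.58/13.27 = 0.6466
Minimum integer c = ⌊0.6466⌋ + 1 = 1
Check: 1·13.27 = 13.27 > 8.58, while 0·13.27 = 0.00 ≤ 8.58

Final: 1 servers


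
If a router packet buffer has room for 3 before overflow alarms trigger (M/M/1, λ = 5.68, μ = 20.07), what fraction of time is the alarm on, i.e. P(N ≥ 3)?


ρ = 5.68/20.07 = 0.2830
P(N ≥ n) = ρ^n = 0.2830^3 = 0.022667

Final: 0.022667


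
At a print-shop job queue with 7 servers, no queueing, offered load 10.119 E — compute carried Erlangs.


B(7,10.119) = 0.414309 (Erlang-B)
Carried load = a(1 − B) = 10.119·(1 − 0.414309) = 10.119·0.585691 = 5.9266 E

Final: 5.9266 Erlangs


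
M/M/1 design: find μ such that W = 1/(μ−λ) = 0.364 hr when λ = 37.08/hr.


W = 1/(μ−λ) ⇒ μ − λ = 1/W = 1/0.364 = 2.7473
μ = λ + 1/W = 37.08 + 2.7473 = 39.8273 per hr

Final: 39.8273 /hr


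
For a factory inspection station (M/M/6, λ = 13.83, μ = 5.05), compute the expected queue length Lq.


a = λ/μ = 2.7386; ρ = a/6 = 0.4564
P₀ = 0.064031
Lq = P₀·a^c·ρ / (c!·(1−ρ)²) = 0.064031·421.87599·0.4564/(720·0.29546)
= 0.05796

Final: 0.05796


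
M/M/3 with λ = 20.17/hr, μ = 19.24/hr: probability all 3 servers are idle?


a = λ/μ = 20.17/19.24 = 1.0483; ρ = a/c = 0.3494
Σ_{k=0}^{2} a^k/k! (terms k=0..2) = 1.00000 + 1.04834 + 0.54951 = 2.59784
Tail: a^3/(3!(1−ρ)) = 1.15213/(6·0.6506) = 0.29517
P₀ = 1/(2.59784 + 0.29517) = 1/2.89301 = 0.345661

Final: 0.345661


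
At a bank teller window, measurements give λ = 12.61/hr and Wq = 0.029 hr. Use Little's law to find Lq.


Lq = λWq = 12.61·0.029 = 0.3657

Final: 0.3657


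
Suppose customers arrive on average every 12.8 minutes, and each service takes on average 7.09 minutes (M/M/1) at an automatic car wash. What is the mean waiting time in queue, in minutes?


λ = 60/12.8 = 4.6875 /hr
μ = 60/7.09 = 8.4626 /hr
ρ = λ/μ = 4.6875/8.4626 = 0.5539
Wq = ρ/(μ−λ) = 0.5539/(8.4626−4.6875) = 0.14673 hr
In minutes: 0.14673·60 = 8.804 min

Final: 8.804 min


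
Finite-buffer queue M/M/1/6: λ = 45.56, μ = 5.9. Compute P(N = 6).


ρ = λ/μ = 45.56/5.9 = 7.7220
P_K = (1−ρ)ρ^K/(1−ρ^(K+1)) = (-6.7220·212026.538199)/(1 − 1637276.115313)
= -1425249.577114/-1637275.115313 = 0.870501

Final: 0.870501


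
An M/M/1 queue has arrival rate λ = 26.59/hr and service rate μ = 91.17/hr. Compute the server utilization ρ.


ρ = λ/μ = 26.59/91.17 = 0.2917

Final: 0.2917


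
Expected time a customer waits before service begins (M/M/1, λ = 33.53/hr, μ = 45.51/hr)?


ρ = 33.53/45.51 = 0.7368
Wq = ρ/(μ−λ) = 0.7368/(45.51 − 33.53) = 0.7368/11.98 = 0.06150 hr

Final: 0.06150 hr


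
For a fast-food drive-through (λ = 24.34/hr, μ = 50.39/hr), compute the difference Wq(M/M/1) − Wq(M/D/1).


ρ = 24.34/50.39 = 0.4830
Wq(M/M/1) = ρ/(μ−λ) = 0.4830/26.05 = 0.01854 hr
Wq(M/D/1) = ρ/(2(μ−λ)) = 0.009271 hr
Savings = 0.01854 − 0.009271 = 0.009271 hr

Final: 0.009271 hr


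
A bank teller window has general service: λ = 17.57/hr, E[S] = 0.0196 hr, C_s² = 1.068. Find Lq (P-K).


ρ = λ·E[S] = 17.57·0.0196 = 0.3444
Lq = ρ²(1+C_s²)/(2(1−ρ)) = 0.1186·(1+1.068)/(2·0.6556)
= 0.1186·2.0680/1.3113 = 0.18703

Final: 0.18703


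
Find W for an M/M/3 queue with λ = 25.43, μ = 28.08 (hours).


a = 0.9056; ρ = 0.3019; P₀ = 0.401118
Lq = P₀·a^c·ρ/(c!(1−ρ)²) = 0.03076
Wq = Lq/λ = 0.03076/25.43 = 0.001209 hr
W = Wq + 1/μ = 0.001209 + 0.03561 = 0.03682 hr

Final: 0.03682 hr


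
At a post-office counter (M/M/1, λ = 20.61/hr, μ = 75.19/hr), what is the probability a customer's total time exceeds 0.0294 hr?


W ~ Exponential(μ−λ) for M/M/1.
μ − λ = 75.19 − 20.61 = 54.5800
P(W > t) = e^{−(μ−λ)t} = e^{−1.6047} = 0.200959

Final: 0.200959


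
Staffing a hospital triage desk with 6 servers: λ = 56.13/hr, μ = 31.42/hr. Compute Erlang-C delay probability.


a = λ/μ = 1.7864; ρ = a/6 = 0.2977
P₀ = 0.167431 (from M/M/c formula)
C(c,a) = [a^c/(c!(1−ρ))]·P₀ = [32.50373/(720·0.7023)]·0.167431
= 0.06428·0.167431 = 0.010763

Final: 0.010763


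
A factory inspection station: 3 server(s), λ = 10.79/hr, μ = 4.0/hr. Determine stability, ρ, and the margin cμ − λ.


Total capacity cμ = 3·4.0 = 12.00/hr
ρ = λ/(cμ) = 10.79/12.00 = 0.8992
Stable ⇔ ρ < 1: YES
Spare capacity = cμ − λ = 12.00 − 10.79 = 1.21/hr

Final: ρ = 0.8992; stable; margin = 1.21/hr


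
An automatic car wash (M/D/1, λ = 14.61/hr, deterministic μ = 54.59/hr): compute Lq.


ρ = 14.61/54.59 = 0.2676
M/D/1: Lq = ρ²/(2(1−ρ)) = 0.07163/(2·0.7324) = 0.04890

Final: 0.04890


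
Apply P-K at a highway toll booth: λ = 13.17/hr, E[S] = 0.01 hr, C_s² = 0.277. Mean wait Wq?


ρ = λ·E[S] = 13.17·0.01 = 0.1317
E[S²] = E[S]²(1+C_s²) = 0.01²·(1+0.277) = 0.0001277
Wq = λ·E[S²]/(2(1−ρ)) = 13.17·0.0001277/(2·0.8683) = 0.0009684 hr

Final: 0.0009684 hr


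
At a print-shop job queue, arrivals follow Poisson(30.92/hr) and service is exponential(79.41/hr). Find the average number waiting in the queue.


ρ = 30.92/79.41 = 0.3894
Lq = ρ²/(1−ρ) = 0.1516/0.6106 = 0.2483

Final: 0.2483


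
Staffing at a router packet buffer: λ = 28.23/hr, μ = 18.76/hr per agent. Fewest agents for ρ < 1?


Stability requires cμ > λ ⇔ c > λ/μ.
λ/μ = 28.23/18.76 = 1.5048
Minimum integer c = ⌊1.5048⌋ + 1 = 2
Check: 2·18.76 = 37.52 > 28.23, while 1·18.76 = 18.76 ≤ 28.23

Final: 2 servers


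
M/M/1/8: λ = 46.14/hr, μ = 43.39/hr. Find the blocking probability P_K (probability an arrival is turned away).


ρ = λ/μ = 46.14/43.39 = 1.0634
P_K = (1−ρ)ρ^K/(1−ρ^(K+1)) = (-0.06338·1.634946)/(1 − 1.738567)
= -0.103621/-0.738567 = 0.140300

Final: 0.140300


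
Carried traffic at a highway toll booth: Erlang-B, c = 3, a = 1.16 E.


B(3,1.16) = 0.084110 (Erlang-B)
Carried load = a(1 − B) = 1.16·(1 − 0.084110) = 1.16·0.915890 = 1.0624 E

Final: 1.0624 Erlangs


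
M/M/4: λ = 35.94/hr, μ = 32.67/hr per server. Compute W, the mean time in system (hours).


a = 1.1001; ρ = 0.2750; P₀ = 0.332087
Lq = P₀·a^c·ρ/(c!(1−ρ)²) = 0.01060
Wq = Lq/λ = 0.01060/35.94 = 0.0002951 hr
W = Wq + 1/μ = 0.0002951 + 0.03061 = 0.03090 hr

Final: 0.03090 hr


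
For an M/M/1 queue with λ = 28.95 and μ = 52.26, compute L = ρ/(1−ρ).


ρ = λ/μ = 28.95/52.26 = 0.5540
L = ρ/(1−ρ) = 0.5540/(1 − 0.5540) = 0.5540/0.4460 = 1.2420

Final: 1.2420


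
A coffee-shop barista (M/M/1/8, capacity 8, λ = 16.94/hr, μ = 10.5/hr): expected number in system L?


ρ = 16.94/10.5 = 1.6133
L = ρ[1 − (K+1)ρ^K + Kρ^(K+1)] / [(1−ρ)(1−ρ^(K+1))]
Numerator: 1.6133·(1 − 9·45.897904 + 8·74.048619) = 290.896604
Denominator: (-0.6133)·(-73.048619) = 44.803153
L = 290.896604/44.803153 = 6.4928

Final: 6.4928


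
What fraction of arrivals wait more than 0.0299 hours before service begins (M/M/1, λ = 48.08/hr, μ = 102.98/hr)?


ρ = 48.08/102.98 = 0.4669
P(Wq > t) = ρ·e^{−(μ−λ)t} = 0.4669·e^{−1.6415}
= 0.4669·0.193687 = 0.090430

Final: 0.090430


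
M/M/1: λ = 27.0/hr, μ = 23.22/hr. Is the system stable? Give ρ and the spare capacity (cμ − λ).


Total capacity cμ = 1·23.22 = 23.22/hr
ρ = λ/(cμ) = 27.0/23.22 = 1.1628
Stable ⇔ ρ < 1: NO
Spare capacity = cμ − λ = 23.22 − 27.0 = -3.78/hr

Final: ρ = 1.1628; unstable; margin = -3.78/hr


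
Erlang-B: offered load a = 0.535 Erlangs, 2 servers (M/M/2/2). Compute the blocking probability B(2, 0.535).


B(c,a) = (a^c/c!) / Σ_{k=0}^{c} a^k/k!
a^2/2! = 0.143113
Σ terms (k=0..2): 1.00000 + 0.53500 + 0.14311 = 1.678113
B = 0.143113/1.678113 = 0.085282

Final: 0.085282


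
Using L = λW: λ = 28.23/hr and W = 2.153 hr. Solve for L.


L = λW = 28.23·2.153 = 60.7792

Final: 60.7792


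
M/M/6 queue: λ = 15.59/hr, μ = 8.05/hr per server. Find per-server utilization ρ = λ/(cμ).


ρ = λ/(cμ) = 15.59/(6·8.05) = 15.59/48.30 = 0.3228

Final: 0.3228


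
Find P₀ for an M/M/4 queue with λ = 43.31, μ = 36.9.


a = λ/μ = 43.31/36.9 = 1.1737; ρ = a/c = 0.2934
Σ_{k=0}^{3} a^k/k! (terms k=0..3) = 1.00000 + 1.17371 + 0.68880 + 0.26948 = 3.13200
Tail: a^4/(4!(1−ρ)) = 1.89779/(24·0.7066) = 0.11191
P₀ = 1/(3.13200 + 0.11191) = 1/3.24391 = 0.308270

Final: 0.308270


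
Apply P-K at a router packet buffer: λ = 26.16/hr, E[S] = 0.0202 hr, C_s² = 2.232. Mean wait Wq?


ρ = λ·E[S] = 26.16·0.0202 = 0.5284
E[S²] = E[S]²(1+C_s²) = 0.0202²·(1+2.232) = 0.001319
Wq = λ·E[S²]/(2(1−ρ)) = 26.16·0.001319/(2·0.4716) = 0.03658 hr

Final: 0.03658 hr


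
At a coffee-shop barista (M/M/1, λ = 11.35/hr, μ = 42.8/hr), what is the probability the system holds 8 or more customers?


ρ = 11.35/42.8 = 0.2652
P(N ≥ n) = ρ^n = 0.2652^8 = 0.00002446

Final: 0.00002446
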